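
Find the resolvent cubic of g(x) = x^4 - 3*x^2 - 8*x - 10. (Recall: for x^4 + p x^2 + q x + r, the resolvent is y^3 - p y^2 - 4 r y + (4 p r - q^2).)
h(y) = y^3 + 3*y^2 + 40*y + 56

Identify coefficients: p = -3, q = -8, r = -10.
Plug into h(y) = y^3 - p y^2 - 4 r y + (4 p r - q^2):
  h(y) = y^3 - (-3) y^2 - 4*(-10) y + (4*(-3)*(-10) - (-8)^2)
       = y^3 + (3) y^2 + (40) y + (56).
Simplifying: h(y) = y^3 + 3*y^2 + 40*y + 56.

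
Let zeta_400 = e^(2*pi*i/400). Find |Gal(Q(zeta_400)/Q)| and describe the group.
|Gal(Q(zeta_400)/Q)| = phi(400) = 160; group ≅ (Z/400Z)^* ≅ Z/2Z × Z/4Z × Z/20Z

The n-th cyclotomic polynomial Φ_400(x) is the minimal polynomial of zeta_400 over Q and has degree phi(400) = 160. So Q(zeta_400) is a degree-160 Galois extension with Galois group (Z/400Z)^*. By CRT, (Z/400Z)^* ≅ (Z/16Z)^* × (Z/25Z)^*. Each prime-power unit group is (Z/16Z)^* ≅ Z/2Z × Z/4Z; (Z/25Z)^* ≅ Z/20Z. Hence Gal(Q(zeta_400)/Q) ≅ Z/2Z × Z/4Z × Z/20Z.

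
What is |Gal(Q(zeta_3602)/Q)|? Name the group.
|Gal(Q(zeta_3602)/Q)| = phi(3602) = 1800; group ≅ (Z/3602Z)^* ≅ Z/1800Z

The n-th cyclotomic polynomial Φ_3602(x) is the minimal polynomial of zeta_3602 over Q and has degree phi(3602) = 1800. So Q(zeta_3602) is a degree-1800 Galois extension with Galois group (Z/3602Z)^*. By CRT, (Z/3602Z)^* ≅ (Z/2Z)^* × (Z/1801Z)^*. Each prime-power unit group is (Z/2Z)^* ≅ trivial group (order 1); (Z/1801Z)^* ≅ Z/1800Z. Hence Gal(Q(zeta_3602)/Q) ≅ Z/1800Z.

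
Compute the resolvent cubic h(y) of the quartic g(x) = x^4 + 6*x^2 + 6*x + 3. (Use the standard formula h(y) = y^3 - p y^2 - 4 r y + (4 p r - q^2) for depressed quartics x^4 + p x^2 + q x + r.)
h(y) = y^3 - 6*y^2 - 12*y + 36

Identify coefficients: p = 6, q = 6, r = 3.
Plug into h(y) = y^3 - p y^2 - 4 r y + (4 p r - q^2):
  h(y) = y^3 - (6) y^2 - 4*(3) y + (4*(6)*(3) - (6)^2)
       = y^3 + (-6) y^2 + (-12) y + (36).
Simplifying: h(y) = y^3 - 6*y^2 - 12*y + 36.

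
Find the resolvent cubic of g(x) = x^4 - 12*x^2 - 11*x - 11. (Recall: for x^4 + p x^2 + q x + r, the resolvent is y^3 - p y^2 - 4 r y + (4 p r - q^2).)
h(y) = y^3 + 12*y^2 + 44*y + 407

Identify coefficients: p = -12, q = -11, r = -11.
Plug into h(y) = y^3 - p y^2 - 4 r y + (4 p r - q^2):
  h(y) = y^3 - (-12) y^2 - 4*(-11) y + (4*(-12)*(-11) - (-11)^2)
       = y^3 + (12) y^2 + (44) y + (407).
Simplifying: h(y) = y^3 + 12*y^2 + 44*y + 407.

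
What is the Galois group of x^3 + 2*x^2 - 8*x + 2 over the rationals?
Gal(K/Q) = S_3 (symmetric group of order 6)

Compute the discriminant of x^3 + (2)*x^2 + (-8)*x + (2): Δ = 1556. Since Δ is not a rational square, the Galois group is not contained in A_3; it must be the full S_3 (irreducibility of the cubic rules out anything smaller).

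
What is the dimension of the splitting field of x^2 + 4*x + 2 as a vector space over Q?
[K:Q] = 2

The discriminant of x^2 + (4)*x + (2) is b^2 - 4c = 16 - (8) = 8. Since 8 is not a perfect square in Q, the polynomial is irreducible over Q. Its two roots generate a degree-2 extension, so [K:Q] = 2.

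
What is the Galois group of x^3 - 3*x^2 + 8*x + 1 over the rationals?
Gal(K/Q) = S_3 (symmetric group of order 6)

Compute the discriminant of x^3 + (-3)*x^2 + (8)*x + (1): Δ = -1823. Since Δ is not a rational square, the Galois group is not contained in A_3; it must be the full S_3 (irreducibility of the cubic rules out anything smaller).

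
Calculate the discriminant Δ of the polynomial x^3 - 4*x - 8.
Δ = -1472

For x^3 + a x^2 + b x + c the discriminant is Δ = 18 a b c - 4 a^3 c + a^2 b^2 - 4 b^3 - 27 c^2.
Plug a = 0, b = -4, c = -8:
  18*(0)*(-4)*(-8) - 4*(0)^3*(-8) + (0)^2*(-4)^2 - 4*(-4)^3 - 27*(-8)^2
  = 0 + (0) + 0 + (256) + (-1728)
  = -1472.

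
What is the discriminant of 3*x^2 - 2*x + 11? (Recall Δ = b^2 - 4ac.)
Δ = -128

For a quadratic a x^2 + b x + c the discriminant is Δ = b^2 - 4ac = (-2)^2 - 4*(3)*(11) = 4 - (132) = -128.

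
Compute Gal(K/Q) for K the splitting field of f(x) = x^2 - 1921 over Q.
Gal(K/Q) = Z/2Z (cyclic of order 2)

x^2 - 1921 is irreducible over Q since 1921 is not a rational square. The splitting field Q(sqrt(1921)) has degree 2 over Q, and its unique nontrivial automorphism is sqrt(1921) ↦ -sqrt(1921). Hence Gal(Q(sqrt(1921))/Q) = Z/2Z.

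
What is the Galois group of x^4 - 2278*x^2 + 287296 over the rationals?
Gal(K/Q) = Z/2Z (cyclic of order 2)

f factors as (x^2 - 2144)(x^2 - 134), so the splitting field is K = Q(sqrt(2144), sqrt(134)). The squarefree part of 2144 is 134 and the squarefree part of 134 is also 134, so sqrt(2144) and sqrt(134) are both rational multiples of sqrt(134). Hence Q(sqrt(2144)) = Q(sqrt(134)) = Q(sqrt(134)), and the splitting field collapses to a single degree-2 extension with Galois group Z/2Z.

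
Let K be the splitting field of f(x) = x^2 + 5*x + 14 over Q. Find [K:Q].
[K:Q] = 2

The discriminant of x^2 + (5)*x + (14) is b^2 - 4c = 25 - (56) = -31. Since -31 is not a perfect square in Q, the polynomial is irreducible over Q. Its two roots generate a degree-2 extension, so [K:Q] = 2.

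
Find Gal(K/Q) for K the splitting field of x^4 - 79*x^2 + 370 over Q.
Gal(K/Q) = V_4 (Klein four-group, Z/2Z × Z/2Z)

f factors as (x^2 - 5)(x^2 - 74), so the splitting field is K = Q(sqrt(5), sqrt(74)). The elements 5, 74, 370 are all non-squares in Q, so sqrt(5) and sqrt(74) generate independent quadratic extensions. Thus [K:Q] = 4 and Gal(K/Q) is generated by the two order-2 automorphisms sqrt(5) ↦ -sqrt(5) and sqrt(74) ↦ -sqrt(74), giving V_4.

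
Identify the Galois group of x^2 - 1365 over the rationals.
Gal(K/Q) = Z/2Z (cyclic of order 2)

x^2 - 1365 is irreducible over Q since 1365 is not a rational square. The splitting field Q(sqrt(1365)) has degree 2 over Q, and its unique nontrivial automorphism is sqrt(1365) ↦ -sqrt(1365). Hence Gal(Q(sqrt(1365))/Q) = Z/2Z.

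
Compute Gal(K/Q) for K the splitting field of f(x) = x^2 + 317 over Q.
Gal(K/Q) = Z/2Z (cyclic of order 2)

x^2 + 317 is irreducible over Q since -317 is not a rational square. The splitting field Q(sqrt(-317)) has degree 2 over Q, and its unique nontrivial automorphism is sqrt(-317) ↦ -sqrt(-317). Hence Gal(Q(sqrt(-317))/Q) = Z/2Z.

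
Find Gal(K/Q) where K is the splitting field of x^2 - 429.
Gal(K/Q) = Z/2Z (cyclic of order 2)

x^2 - 429 is irreducible over Q since 429 is not a rational square. The splitting field Q(sqrt(429)) has degree 2 over Q, and its unique nontrivial automorphism is sqrt(429) ↦ -sqrt(429). Hence Gal(Q(sqrt(429))/Q) = Z/2Z.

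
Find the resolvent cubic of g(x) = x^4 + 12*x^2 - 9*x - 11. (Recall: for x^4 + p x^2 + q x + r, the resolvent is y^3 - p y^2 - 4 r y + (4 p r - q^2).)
h(y) = y^3 - 12*y^2 + 44*y - 609

Identify coefficients: p = 12, q = -9, r = -11.
Plug into h(y) = y^3 - p y^2 - 4 r y + (4 p r - q^2):
  h(y) = y^3 - (12) y^2 - 4*(-11) y + (4*(12)*(-11) - (-9)^2)
       = y^3 + (-12) y^2 + (44) y + (-609).
Simplifying: h(y) = y^3 - 12*y^2 + 44*y - 609.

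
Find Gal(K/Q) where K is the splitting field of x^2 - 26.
Gal(K/Q) = Z/2Z (cyclic of order 2)

x^2 - 26 is irreducible over Q since 26 is not a rational square. The splitting field Q(sqrt(26)) has degree 2 over Q, and its unique nontrivial automorphism is sqrt(26) ↦ -sqrt(26). Hence Gal(Q(sqrt(26))/Q) = Z/2Z.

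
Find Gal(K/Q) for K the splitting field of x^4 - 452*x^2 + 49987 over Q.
Gal(K/Q) = V_4 (Klein four-group, Z/2Z × Z/2Z)

f factors as (x^2 - 259)(x^2 - 193), so the splitting field is K = Q(sqrt(259), sqrt(193)). The elements 259, 193, 49987 are all non-squares in Q, so sqrt(259) and sqrt(193) generate independent quadratic extensions. Thus [K:Q] = 4 and Gal(K/Q) is generated by the two order-2 automorphisms sqrt(259) ↦ -sqrt(259) and sqrt(193) ↦ -sqrt(193), giving V_4.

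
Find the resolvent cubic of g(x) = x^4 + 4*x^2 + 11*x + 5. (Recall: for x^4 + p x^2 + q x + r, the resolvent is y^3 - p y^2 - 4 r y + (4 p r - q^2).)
h(y) = y^3 - 4*y^2 - 20*y - 41

Identify coefficients: p = 4, q = 11, r = 5.
Plug into h(y) = y^3 - p y^2 - 4 r y + (4 p r - q^2):
  h(y) = y^3 - (4) y^2 - 4*(5) y + (4*(4)*(5) - (11)^2)
       = y^3 + (-4) y^2 + (-20) y + (-41).
Simplifying: h(y) = y^3 - 4*y^2 - 20*y - 41.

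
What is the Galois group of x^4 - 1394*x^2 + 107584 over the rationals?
Gal(K/Q) = Z/2Z (cyclic of order 2)

f factors as (x^2 - 82)(x^2 - 1312), so the splitting field is K = Q(sqrt(82), sqrt(1312)). The squarefree part of 82 is 82 and the squarefree part of 1312 is also 82, so sqrt(82) and sqrt(1312) are both rational multiples of sqrt(82). Hence Q(sqrt(82)) = Q(sqrt(1312)) = Q(sqrt(82)), and the splitting field collapses to a single degree-2 extension with Galois group Z/2Z.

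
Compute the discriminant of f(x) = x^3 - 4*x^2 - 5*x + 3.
Δ = 2505

For x^3 + a x^2 + b x + c the discriminant is Δ = 18 a b c - 4 a^3 c + a^2 b^2 - 4 b^3 - 27 c^2.
Plug a = -4, b = -5, c = 3:
  18*(-4)*(-5)*(3) - 4*(-4)^3*(3) + (-4)^2*(-5)^2 - 4*(-5)^3 - 27*(3)^2
  = 1080 + (768) + 400 + (500) + (-243)
  = 2505.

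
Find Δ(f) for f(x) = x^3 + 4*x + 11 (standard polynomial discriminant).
Δ = -3523

For a depressed cubic x^3 + p x + q the discriminant is Δ = -4 p^3 - 27 q^2 = -4*(4)^3 - 27*(11)^2 = -256 - 3267 = -3523.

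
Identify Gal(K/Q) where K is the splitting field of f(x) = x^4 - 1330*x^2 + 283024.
Gal(K/Q) = Z/2Z (cyclic of order 2)

f factors as (x^2 - 266)(x^2 - 1064), so the splitting field is K = Q(sqrt(266), sqrt(1064)). The squarefree part of 266 is 266 and the squarefree part of 1064 is also 266, so sqrt(266) and sqrt(1064) are both rational multiples of sqrt(266). Hence Q(sqrt(266)) = Q(sqrt(1064)) = Q(sqrt(266)), and the splitting field collapses to a single degree-2 extension with Galois group Z/2Z.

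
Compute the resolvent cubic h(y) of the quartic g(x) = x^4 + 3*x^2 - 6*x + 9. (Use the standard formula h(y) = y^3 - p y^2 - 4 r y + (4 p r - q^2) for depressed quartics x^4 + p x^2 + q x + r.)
h(y) = y^3 - 3*y^2 - 36*y + 72

Identify coefficients: p = 3, q = -6, r = 9.
Plug into h(y) = y^3 - p y^2 - 4 r y + (4 p r - q^2):
  h(y) = y^3 - (3) y^2 - 4*(9) y + (4*(3)*(9) - (-6)^2)
       = y^3 + (-3) y^2 + (-36) y + (72).
Simplifying: h(y) = y^3 - 3*y^2 - 36*y + 72.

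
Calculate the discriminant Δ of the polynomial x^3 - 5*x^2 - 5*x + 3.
Δ = 3732

For x^3 + a x^2 + b x + c the discriminant is Δ = 18 a b c - 4 a^3 c + a^2 b^2 - 4 b^3 - 27 c^2.
Plug a = -5, b = -5, c = 3:
  18*(-5)*(-5)*(3) - 4*(-5)^3*(3) + (-5)^2*(-5)^2 - 4*(-5)^3 - 27*(3)^2
  = 1350 + (1500) + 625 + (500) + (-243)
  = 3732.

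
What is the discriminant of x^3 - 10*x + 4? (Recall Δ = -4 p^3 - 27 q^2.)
Δ = 3568

For a depressed cubic x^3 + p x + q the discriminant is Δ = -4 p^3 - 27 q^2 = -4*(-10)^3 - 27*(4)^2 = 4000 - 432 = 3568.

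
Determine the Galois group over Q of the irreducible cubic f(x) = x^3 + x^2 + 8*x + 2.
Gal(K/Q) = S_3 (symmetric group of order 6)

Compute the discriminant of x^3 + (1)*x^2 + (8)*x + (2): Δ = -1812. Since Δ is not a rational square, the Galois group is not contained in A_3; it must be the full S_3 (irreducibility of the cubic rules out anything smaller).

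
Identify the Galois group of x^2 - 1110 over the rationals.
Gal(K/Q) = Z/2Z (cyclic of order 2)

x^2 - 1110 is irreducible over Q since 1110 is not a rational square. The splitting field Q(sqrt(1110)) has degree 2 over Q, and its unique nontrivial automorphism is sqrt(1110) ↦ -sqrt(1110). Hence Gal(Q(sqrt(1110))/Q) = Z/2Z.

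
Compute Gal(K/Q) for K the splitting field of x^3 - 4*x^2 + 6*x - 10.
Gal(K/Q) = S_3 (symmetric group of order 6)

Compute the discriminant of x^3 + (-4)*x^2 + (6)*x + (-10): Δ = -1228. Since Δ is not a rational square, the Galois group is not contained in A_3; it must be the full S_3 (irreducibility of the cubic rules out anything smaller).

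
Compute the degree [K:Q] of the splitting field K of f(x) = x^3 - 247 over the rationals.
[K:Q] = 6

x^3 - 247 has one real root r = 247^(1/3) and two complex roots r*zeta_3, r*zeta_3^2 where zeta_3 = e^(2*pi*i/3). The splitting field is Q(r, zeta_3). [Q(r):Q] = 3 and [Q(zeta_3):Q] = 2 with gcd = 1, so [Q(r, zeta_3):Q] = 3 * 2 = 6.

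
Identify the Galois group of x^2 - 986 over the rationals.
Gal(K/Q) = Z/2Z (cyclic of order 2)

x^2 - 986 is irreducible over Q since 986 is not a rational square. The splitting field Q(sqrt(986)) has degree 2 over Q, and its unique nontrivial automorphism is sqrt(986) ↦ -sqrt(986). Hence Gal(Q(sqrt(986))/Q) = Z/2Z.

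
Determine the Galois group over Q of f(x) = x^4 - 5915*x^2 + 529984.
Gal(K/Q) = Z/2Z (cyclic of order 2)

f factors as (x^2 - 5824)(x^2 - 91), so the splitting field is K = Q(sqrt(5824), sqrt(91)). The squarefree part of 5824 is 91 and the squarefree part of 91 is also 91, so sqrt(5824) and sqrt(91) are both rational multiples of sqrt(91). Hence Q(sqrt(5824)) = Q(sqrt(91)) = Q(sqrt(91)), and the splitting field collapses to a single degree-2 extension with Galois group Z/2Z.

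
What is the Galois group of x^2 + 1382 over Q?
Gal(K/Q) = Z/2Z (cyclic of order 2)

x^2 + 1382 is irreducible over Q since -1382 is not a rational square. The splitting field Q(sqrt(-1382)) has degree 2 over Q, and its unique nontrivial automorphism is sqrt(-1382) ↦ -sqrt(-1382). Hence Gal(Q(sqrt(-1382))/Q) = Z/2Z.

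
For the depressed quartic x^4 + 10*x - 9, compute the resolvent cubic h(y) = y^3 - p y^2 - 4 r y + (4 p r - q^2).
h(y) = y^3 + 36*y - 100

Identify coefficients: p = 0, q = 10, r = -9.
Plug into h(y) = y^3 - p y^2 - 4 r y + (4 p r - q^2):
  h(y) = y^3 - (0) y^2 - 4*(-9) y + (4*(0)*(-9) - (10)^2)
       = y^3 + (0) y^2 + (36) y + (-100).
Simplifying: h(y) = y^3 + 36*y - 100.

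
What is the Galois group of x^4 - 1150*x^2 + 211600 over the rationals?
Gal(K/Q) = Z/2Z (cyclic of order 2)

f factors as (x^2 - 920)(x^2 - 230), so the splitting field is K = Q(sqrt(920), sqrt(230)). The squarefree part of 920 is 230 and the squarefree part of 230 is also 230, so sqrt(920) and sqrt(230) are both rational multiples of sqrt(230). Hence Q(sqrt(920)) = Q(sqrt(230)) = Q(sqrt(230)), and the splitting field collapses to a single degree-2 extension with Galois group Z/2Z.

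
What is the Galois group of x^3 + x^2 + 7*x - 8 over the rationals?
Gal(K/Q) = S_3 (symmetric group of order 6)

Compute the discriminant of x^3 + (1)*x^2 + (7)*x + (-8): Δ = -4027. Since Δ is not a rational square, the Galois group is not contained in A_3; it must be the full S_3 (irreducibility of the cubic rules out anything smaller).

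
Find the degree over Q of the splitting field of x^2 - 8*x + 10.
[K:Q] = 2

The discriminant of x^2 + (-8)*x + (10) is b^2 - 4c = 64 - (40) = 24. Since 24 is not a perfect square in Q, the polynomial is irreducible over Q. Its two roots generate a degree-2 extension, so [K:Q] = 2.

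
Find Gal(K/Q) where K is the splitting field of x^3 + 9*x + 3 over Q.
Gal(K/Q) = S_3 (symmetric group of order 6)

Compute the discriminant of x^3 + (0)*x^2 + (9)*x + (3): Δ = -3159. Since Δ is not a rational square, the Galois group is not contained in A_3; it must be the full S_3 (irreducibility of the cubic rules out anything smaller).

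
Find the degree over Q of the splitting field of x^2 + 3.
[K:Q] = 2

The discriminant of x^2 + (0)*x + (3) is b^2 - 4c = 0 - (12) = -12. Since -12 is not a perfect square in Q, the polynomial is irreducible over Q. Its two roots generate a degree-2 extension, so [K:Q] = 2.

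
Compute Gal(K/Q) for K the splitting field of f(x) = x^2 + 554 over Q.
Gal(K/Q) = Z/2Z (cyclic of order 2)

x^2 + 554 is irreducible over Q since -554 is not a rational square. The splitting field Q(sqrt(-554)) has degree 2 over Q, and its unique nontrivial automorphism is sqrt(-554) ↦ -sqrt(-554). Hence Gal(Q(sqrt(-554))/Q) = Z/2Z.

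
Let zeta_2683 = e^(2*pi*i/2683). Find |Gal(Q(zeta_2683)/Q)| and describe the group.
|Gal(Q(zeta_2683)/Q)| = phi(2683) = 2682; group ≅ (Z/2683Z)^* ≅ Z/2682Z

The n-th cyclotomic polynomial Φ_2683(x) is the minimal polynomial of zeta_2683 over Q and has degree phi(2683) = 2682. So Q(zeta_2683) is a degree-2682 Galois extension with Galois group (Z/2683Z)^*. (Z/2683Z)^* is cyclic since 2683 is an odd prime power (or 4). Hence Gal(Q(zeta_2683)/Q) ≅ Z/2682Z.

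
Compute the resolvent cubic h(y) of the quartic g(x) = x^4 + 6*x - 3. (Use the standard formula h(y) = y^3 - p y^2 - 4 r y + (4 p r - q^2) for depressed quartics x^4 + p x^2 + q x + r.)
h(y) = y^3 + 12*y - 36

Identify coefficients: p = 0, q = 6, r = -3.
Plug into h(y) = y^3 - p y^2 - 4 r y + (4 p r - q^2):
  h(y) = y^3 - (0) y^2 - 4*(-3) y + (4*(0)*(-3) - (6)^2)
       = y^3 + (0) y^2 + (12) y + (-36).
Simplifying: h(y) = y^3 + 12*y - 36.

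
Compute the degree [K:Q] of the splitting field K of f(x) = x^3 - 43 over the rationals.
[K:Q] = 6

x^3 - 43 has one real root r = 43^(1/3) and two complex roots r*zeta_3, r*zeta_3^2 where zeta_3 = e^(2*pi*i/3). The splitting field is Q(r, zeta_3). [Q(r):Q] = 3 and [Q(zeta_3):Q] = 2 with gcd = 1, so [Q(r, zeta_3):Q] = 3 * 2 = 6.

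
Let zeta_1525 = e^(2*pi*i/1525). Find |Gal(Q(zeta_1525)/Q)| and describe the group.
|Gal(Q(zeta_1525)/Q)| = phi(1525) = 1200; group ≅ (Z/1525Z)^* ≅ Z/20Z × Z/60Z

The n-th cyclotomic polynomial Φ_1525(x) is the minimal polynomial of zeta_1525 over Q and has degree phi(1525) = 1200. So Q(zeta_1525) is a degree-1200 Galois extension with Galois group (Z/1525Z)^*. By CRT, (Z/1525Z)^* ≅ (Z/25Z)^* × (Z/61Z)^*. Each prime-power unit group is (Z/25Z)^* ≅ Z/20Z; (Z/61Z)^* ≅ Z/60Z. Hence Gal(Q(zeta_1525)/Q) ≅ Z/20Z × Z/60Z.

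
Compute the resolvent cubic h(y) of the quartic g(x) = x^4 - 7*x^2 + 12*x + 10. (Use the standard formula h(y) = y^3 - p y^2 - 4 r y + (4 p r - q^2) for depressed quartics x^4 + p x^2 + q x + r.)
h(y) = y^3 + 7*y^2 - 40*y - 424

Identify coefficients: p = -7, q = 12, r = 10.
Plug into h(y) = y^3 - p y^2 - 4 r y + (4 p r - q^2):
  h(y) = y^3 - (-7) y^2 - 4*(10) y + (4*(-7)*(10) - (12)^2)
       = y^3 + (7) y^2 + (-40) y + (-424).
Simplifying: h(y) = y^3 + 7*y^2 - 40*y - 424.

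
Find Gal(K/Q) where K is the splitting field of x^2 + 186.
Gal(K/Q) = Z/2Z (cyclic of order 2)

x^2 + 186 is irreducible over Q since -186 is not a rational square. The splitting field Q(sqrt(-186)) has degree 2 over Q, and its unique nontrivial automorphism is sqrt(-186) ↦ -sqrt(-186). Hence Gal(Q(sqrt(-186))/Q) = Z/2Z.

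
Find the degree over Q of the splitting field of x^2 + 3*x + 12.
[K:Q] = 2

The discriminant of x^2 + (3)*x + (12) is b^2 - 4c = 9 - (48) = -39. Since -39 is not a perfect square in Q, the polynomial is irreducible over Q. Its two roots generate a degree-2 extension, so [K:Q] = 2.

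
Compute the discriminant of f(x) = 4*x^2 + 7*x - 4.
Δ = 113

For a quadratic a x^2 + b x + c the discriminant is Δ = b^2 - 4ac = (7)^2 - 4*(4)*(-4) = 49 - (-64) = 113.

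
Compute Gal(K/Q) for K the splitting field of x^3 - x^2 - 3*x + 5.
Gal(K/Q) = S_3 (symmetric group of order 6)

Compute the discriminant of x^3 + (-1)*x^2 + (-3)*x + (5): Δ = -268. Since Δ is not a rational square, the Galois group is not contained in A_3; it must be the full S_3 (irreducibility of the cubic rules out anything smaller).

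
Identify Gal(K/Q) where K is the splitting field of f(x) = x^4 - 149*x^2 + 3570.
Gal(K/Q) = V_4 (Klein four-group, Z/2Z × Z/2Z)

f factors as (x^2 - 119)(x^2 - 30), so the splitting field is K = Q(sqrt(119), sqrt(30)). The elements 119, 30, 3570 are all non-squares in Q, so sqrt(119) and sqrt(30) generate independent quadratic extensions. Thus [K:Q] = 4 and Gal(K/Q) is generated by the two order-2 automorphisms sqrt(119) ↦ -sqrt(119) and sqrt(30) ↦ -sqrt(30), giving V_4.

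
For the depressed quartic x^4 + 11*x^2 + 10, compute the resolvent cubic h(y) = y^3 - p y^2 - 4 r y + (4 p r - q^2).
h(y) = y^3 - 11*y^2 - 40*y + 440

Identify coefficients: p = 11, q = 0, r = 10.
Plug into h(y) = y^3 - p y^2 - 4 r y + (4 p r - q^2):
  h(y) = y^3 - (11) y^2 - 4*(10) y + (4*(11)*(10) - (0)^2)
       = y^3 + (-11) y^2 + (-40) y + (440).
Simplifying: h(y) = y^3 - 11*y^2 - 40*y + 440.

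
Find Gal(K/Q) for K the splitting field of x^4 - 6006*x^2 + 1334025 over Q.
Gal(K/Q) = Z/2Z (cyclic of order 2)

f factors as (x^2 - 231)(x^2 - 5775), so the splitting field is K = Q(sqrt(231), sqrt(5775)). The squarefree part of 231 is 231 and the squarefree part of 5775 is also 231, so sqrt(231) and sqrt(5775) are both rational multiples of sqrt(231). Hence Q(sqrt(231)) = Q(sqrt(5775)) = Q(sqrt(231)), and the splitting field collapses to a single degree-2 extension with Galois group Z/2Z.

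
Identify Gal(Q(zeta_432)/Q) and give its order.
|Gal(Q(zeta_432)/Q)| = phi(432) = 144; group ≅ (Z/432Z)^* ≅ Z/2Z × Z/4Z × Z/18Z

The n-th cyclotomic polynomial Φ_432(x) is the minimal polynomial of zeta_432 over Q and has degree phi(432) = 144. So Q(zeta_432) is a degree-144 Galois extension with Galois group (Z/432Z)^*. By CRT, (Z/432Z)^* ≅ (Z/16Z)^* × (Z/27Z)^*. Each prime-power unit group is (Z/16Z)^* ≅ Z/2Z × Z/4Z; (Z/27Z)^* ≅ Z/18Z. Hence Gal(Q(zeta_432)/Q) ≅ Z/2Z × Z/4Z × Z/18Z.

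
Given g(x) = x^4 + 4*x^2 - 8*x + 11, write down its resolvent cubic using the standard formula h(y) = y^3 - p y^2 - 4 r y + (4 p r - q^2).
h(y) = y^3 - 4*y^2 - 44*y + 112

Identify coefficients: p = 4, q = -8, r = 11.
Plug into h(y) = y^3 - p y^2 - 4 r y + (4 p r - q^2):
  h(y) = y^3 - (4) y^2 - 4*(11) y + (4*(4)*(11) - (-8)^2)
       = y^3 + (-4) y^2 + (-44) y + (112).
Simplifying: h(y) = y^3 - 4*y^2 - 44*y + 112.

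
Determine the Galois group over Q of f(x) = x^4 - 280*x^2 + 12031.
Gal(K/Q) = V_4 (Klein four-group, Z/2Z × Z/2Z)

f factors as (x^2 - 53)(x^2 - 227), so the splitting field is K = Q(sqrt(53), sqrt(227)). The elements 53, 227, 12031 are all non-squares in Q, so sqrt(53) and sqrt(227) generate independent quadratic extensions. Thus [K:Q] = 4 and Gal(K/Q) is generated by the two order-2 automorphisms sqrt(53) ↦ -sqrt(53) and sqrt(227) ↦ -sqrt(227), giving V_4.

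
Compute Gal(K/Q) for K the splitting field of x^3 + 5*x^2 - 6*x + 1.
Gal(K/Q) = S_3 (symmetric group of order 6)

Compute the discriminant of x^3 + (5)*x^2 + (-6)*x + (1): Δ = 697. Since Δ is not a rational square, the Galois group is not contained in A_3; it must be the full S_3 (irreducibility of the cubic rules out anything smaller).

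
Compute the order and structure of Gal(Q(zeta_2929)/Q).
|Gal(Q(zeta_2929)/Q)| = phi(2929) = 2800; group ≅ (Z/2929Z)^* ≅ Z/28Z × Z/100Z

The n-th cyclotomic polynomial Φ_2929(x) is the minimal polynomial of zeta_2929 over Q and has degree phi(2929) = 2800. So Q(zeta_2929) is a degree-2800 Galois extension with Galois group (Z/2929Z)^*. By CRT, (Z/2929Z)^* ≅ (Z/29Z)^* × (Z/101Z)^*. Each prime-power unit group is (Z/29Z)^* ≅ Z/28Z; (Z/101Z)^* ≅ Z/100Z. Hence Gal(Q(zeta_2929)/Q) ≅ Z/28Z × Z/100Z.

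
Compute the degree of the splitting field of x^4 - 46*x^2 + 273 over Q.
[K:Q] = 4

f factors as (x^2 - 7)(x^2 - 39); the splitting field is K = Q(sqrt(7), sqrt(39)). Since 7, 39, and 273 are all non-squares in Q, the three subfields Q(sqrt(7)), Q(sqrt(39)), Q(sqrt(273)) are distinct degree-2 extensions, so [K:Q] = 4 (Klein four Galois group).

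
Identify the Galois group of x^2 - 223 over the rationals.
Gal(K/Q) = Z/2Z (cyclic of order 2)

x^2 - 223 is irreducible over Q since 223 is not a rational square. The splitting field Q(sqrt(223)) has degree 2 over Q, and its unique nontrivial automorphism is sqrt(223) ↦ -sqrt(223). Hence Gal(Q(sqrt(223))/Q) = Z/2Z.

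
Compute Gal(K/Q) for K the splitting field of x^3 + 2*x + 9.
Gal(K/Q) = S_3 (symmetric group of order 6)

Compute the discriminant of x^3 + (0)*x^2 + (2)*x + (9): Δ = -2219. Since Δ is not a rational square, the Galois group is not contained in A_3; it must be the full S_3 (irreducibility of the cubic rules out anything smaller).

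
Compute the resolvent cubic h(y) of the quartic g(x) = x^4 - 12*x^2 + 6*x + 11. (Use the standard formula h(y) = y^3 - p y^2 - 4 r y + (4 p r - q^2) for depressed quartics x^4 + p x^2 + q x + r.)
h(y) = y^3 + 12*y^2 - 44*y - 564

Identify coefficients: p = -12, q = 6, r = 11.
Plug into h(y) = y^3 - p y^2 - 4 r y + (4 p r - q^2):
  h(y) = y^3 - (-12) y^2 - 4*(11) y + (4*(-12)*(11) - (6)^2)
       = y^3 + (12) y^2 + (-44) y + (-564).
Simplifying: h(y) = y^3 + 12*y^2 - 44*y - 564.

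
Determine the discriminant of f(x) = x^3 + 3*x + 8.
Δ = -1836

For a depressed cubic x^3 + p x + q the discriminant is Δ = -4 p^3 - 27 q^2 = -4*(3)^3 - 27*(8)^2 = -108 - 1728 = -1836.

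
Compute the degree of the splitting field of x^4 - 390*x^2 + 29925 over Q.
[K:Q] = 4

f factors as (x^2 - 285)(x^2 - 105); the splitting field is K = Q(sqrt(285), sqrt(105)). Since 285, 105, and 29925 are all non-squares in Q, the three subfields Q(sqrt(285)), Q(sqrt(105)), Q(sqrt(29925)) are distinct degree-2 extensions, so [K:Q] = 4 (Klein four Galois group).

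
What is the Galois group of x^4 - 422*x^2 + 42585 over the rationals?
Gal(K/Q) = V_4 (Klein four-group, Z/2Z × Z/2Z)

f factors as (x^2 - 167)(x^2 - 255), so the splitting field is K = Q(sqrt(167), sqrt(255)). The elements 167, 255, 42585 are all non-squares in Q, so sqrt(167) and sqrt(255) generate independent quadratic extensions. Thus [K:Q] = 4 and Gal(K/Q) is generated by the two order-2 automorphisms sqrt(167) ↦ -sqrt(167) and sqrt(255) ↦ -sqrt(255), giving V_4.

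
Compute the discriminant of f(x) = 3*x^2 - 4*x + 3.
Δ = -20

For a quadratic a x^2 + b x + c the discriminant is Δ = b^2 - 4ac = (-4)^2 - 4*(3)*(3) = 16 - (36) = -20.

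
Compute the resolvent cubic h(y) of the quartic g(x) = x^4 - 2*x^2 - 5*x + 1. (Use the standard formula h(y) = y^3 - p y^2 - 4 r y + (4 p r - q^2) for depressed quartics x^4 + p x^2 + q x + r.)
h(y) = y^3 + 2*y^2 - 4*y - 33

Identify coefficients: p = -2, q = -5, r = 1.
Plug into h(y) = y^3 - p y^2 - 4 r y + (4 p r - q^2):
  h(y) = y^3 - (-2) y^2 - 4*(1) y + (4*(-2)*(1) - (-5)^2)
       = y^3 + (2) y^2 + (-4) y + (-33).
Simplifying: h(y) = y^3 + 2*y^2 - 4*y - 33.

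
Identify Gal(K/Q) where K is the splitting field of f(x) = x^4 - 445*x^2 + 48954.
Gal(K/Q) = V_4 (Klein four-group, Z/2Z × Z/2Z)

f factors as (x^2 - 246)(x^2 - 199), so the splitting field is K = Q(sqrt(246), sqrt(199)). The elements 246, 199, 48954 are all non-squares in Q, so sqrt(246) and sqrt(199) generate independent quadratic extensions. Thus [K:Q] = 4 and Gal(K/Q) is generated by the two order-2 automorphisms sqrt(246) ↦ -sqrt(246) and sqrt(199) ↦ -sqrt(199), giving V_4.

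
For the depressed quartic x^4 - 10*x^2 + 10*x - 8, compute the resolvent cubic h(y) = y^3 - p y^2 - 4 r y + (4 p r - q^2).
h(y) = y^3 + 10*y^2 + 32*y + 220

Identify coefficients: p = -10, q = 10, r = -8.
Plug into h(y) = y^3 - p y^2 - 4 r y + (4 p r - q^2):
  h(y) = y^3 - (-10) y^2 - 4*(-8) y + (4*(-10)*(-8) - (10)^2)
       = y^3 + (10) y^2 + (32) y + (220).
Simplifying: h(y) = y^3 + 10*y^2 + 32*y + 220.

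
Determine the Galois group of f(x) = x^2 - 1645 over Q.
Gal(K/Q) = Z/2Z (cyclic of order 2)

x^2 - 1645 is irreducible over Q since 1645 is not a rational square. The splitting field Q(sqrt(1645)) has degree 2 over Q, and its unique nontrivial automorphism is sqrt(1645) ↦ -sqrt(1645). Hence Gal(Q(sqrt(1645))/Q) = Z/2Z.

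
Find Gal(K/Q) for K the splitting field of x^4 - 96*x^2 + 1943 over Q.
Gal(K/Q) = V_4 (Klein four-group, Z/2Z × Z/2Z)

f factors as (x^2 - 67)(x^2 - 29), so the splitting field is K = Q(sqrt(67), sqrt(29)). The elements 67, 29, 1943 are all non-squares in Q, so sqrt(67) and sqrt(29) generate independent quadratic extensions. Thus [K:Q] = 4 and Gal(K/Q) is generated by the two order-2 automorphisms sqrt(67) ↦ -sqrt(67) and sqrt(29) ↦ -sqrt(29), giving V_4.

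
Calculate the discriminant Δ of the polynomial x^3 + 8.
Δ = -1728

For a depressed cubic x^3 + p x + q the discriminant is Δ = -4 p^3 - 27 q^2 = -4*(0)^3 - 27*(8)^2 = 0 - 1728 = -1728.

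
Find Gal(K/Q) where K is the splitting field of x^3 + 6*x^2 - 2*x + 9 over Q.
Gal(K/Q) = S_3 (symmetric group of order 6)

Compute the discriminant of x^3 + (6)*x^2 + (-2)*x + (9): Δ = -11731. Since Δ is not a rational square, the Galois group is not contained in A_3; it must be the full S_3 (irreducibility of the cubic rules out anything smaller).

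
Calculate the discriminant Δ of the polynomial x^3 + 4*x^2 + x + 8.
Δ = -3188

For x^3 + a x^2 + b x + c the discriminant is Δ = 18 a b c - 4 a^3 c + a^2 b^2 - 4 b^3 - 27 c^2.
Plug a = 4, b = 1, c = 8:
  18*(4)*(1)*(8) - 4*(4)^3*(8) + (4)^2*(1)^2 - 4*(1)^3 - 27*(8)^2
  = 576 + (-2048) + 16 + (-4) + (-1728)
  = -3188.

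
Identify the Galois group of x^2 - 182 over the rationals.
Gal(K/Q) = Z/2Z (cyclic of order 2)

x^2 - 182 is irreducible over Q since 182 is not a rational square. The splitting field Q(sqrt(182)) has degree 2 over Q, and its unique nontrivial automorphism is sqrt(182) ↦ -sqrt(182). Hence Gal(Q(sqrt(182))/Q) = Z/2Z.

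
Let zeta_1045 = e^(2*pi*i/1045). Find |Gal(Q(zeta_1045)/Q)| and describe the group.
|Gal(Q(zeta_1045)/Q)| = phi(1045) = 720; group ≅ (Z/1045Z)^* ≅ Z/4Z × Z/10Z × Z/18Z

The n-th cyclotomic polynomial Φ_1045(x) is the minimal polynomial of zeta_1045 over Q and has degree phi(1045) = 720. So Q(zeta_1045) is a degree-720 Galois extension with Galois group (Z/1045Z)^*. By CRT, (Z/1045Z)^* ≅ (Z/5Z)^* × (Z/11Z)^* × (Z/19Z)^*. Each prime-power unit group is (Z/5Z)^* ≅ Z/4Z; (Z/11Z)^* ≅ Z/10Z; (Z/19Z)^* ≅ Z/18Z. Hence Gal(Q(zeta_1045)/Q) ≅ Z/4Z × Z/10Z × Z/18Z.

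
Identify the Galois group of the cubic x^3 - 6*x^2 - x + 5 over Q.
Gal(K/Q) = A_3 (cyclic of order 3)

Compute the discriminant of x^3 + (-6)*x^2 + (-1)*x + (5): Δ = 4225. Since Δ is a perfect square (Δ = 65^2), the Galois group is contained in A_3. Irreducibility forces the group to be transitive on three roots, so Gal = A_3.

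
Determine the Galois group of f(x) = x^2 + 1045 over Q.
Gal(K/Q) = Z/2Z (cyclic of order 2)

x^2 + 1045 is irreducible over Q since -1045 is not a rational square. The splitting field Q(sqrt(-1045)) has degree 2 over Q, and its unique nontrivial automorphism is sqrt(-1045) ↦ -sqrt(-1045). Hence Gal(Q(sqrt(-1045))/Q) = Z/2Z.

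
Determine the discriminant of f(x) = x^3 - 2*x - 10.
Δ = -2668

For a depressed cubic x^3 + p x + q the discriminant is Δ = -4 p^3 - 27 q^2 = -4*(-2)^3 - 27*(-10)^2 = 32 - 2700 = -2668.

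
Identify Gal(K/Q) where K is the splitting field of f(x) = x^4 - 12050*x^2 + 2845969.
Gal(K/Q) = Z/2Z (cyclic of order 2)

f factors as (x^2 - 241)(x^2 - 11809), so the splitting field is K = Q(sqrt(241), sqrt(11809)). The squarefree part of 241 is 241 and the squarefree part of 11809 is also 241, so sqrt(241) and sqrt(11809) are both rational multiples of sqrt(241). Hence Q(sqrt(241)) = Q(sqrt(11809)) = Q(sqrt(241)), and the splitting field collapses to a single degree-2 extension with Galois group Z/2Z.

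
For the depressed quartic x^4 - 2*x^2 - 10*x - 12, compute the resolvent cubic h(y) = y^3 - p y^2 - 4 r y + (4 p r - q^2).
h(y) = y^3 + 2*y^2 + 48*y - 4

Identify coefficients: p = -2, q = -10, r = -12.
Plug into h(y) = y^3 - p y^2 - 4 r y + (4 p r - q^2):
  h(y) = y^3 - (-2) y^2 - 4*(-12) y + (4*(-2)*(-12) - (-10)^2)
       = y^3 + (2) y^2 + (48) y + (-4).
Simplifying: h(y) = y^3 + 2*y^2 + 48*y - 4.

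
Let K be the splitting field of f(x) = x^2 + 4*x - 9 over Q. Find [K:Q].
[K:Q] = 2

The discriminant of x^2 + (4)*x + (-9) is b^2 - 4c = 16 - (-36) = 52. Since 52 is not a perfect square in Q, the polynomial is irreducible over Q. Its two roots generate a degree-2 extension, so [K:Q] = 2.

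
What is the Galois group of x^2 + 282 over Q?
Gal(K/Q) = Z/2Z (cyclic of order 2)

x^2 + 282 is irreducible over Q since -282 is not a rational square. The splitting field Q(sqrt(-282)) has degree 2 over Q, and its unique nontrivial automorphism is sqrt(-282) ↦ -sqrt(-282). Hence Gal(Q(sqrt(-282))/Q) = Z/2Z.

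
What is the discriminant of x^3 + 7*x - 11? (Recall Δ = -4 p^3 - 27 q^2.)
Δ = -4639

For a depressed cubic x^3 + p x + q the discriminant is Δ = -4 p^3 - 27 q^2 = -4*(7)^3 - 27*(-11)^2 = -1372 - 3267 = -4639.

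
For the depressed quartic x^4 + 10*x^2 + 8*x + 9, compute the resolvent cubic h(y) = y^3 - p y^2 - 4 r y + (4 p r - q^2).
h(y) = y^3 - 10*y^2 - 36*y + 296

Identify coefficients: p = 10, q = 8, r = 9.
Plug into h(y) = y^3 - p y^2 - 4 r y + (4 p r - q^2):
  h(y) = y^3 - (10) y^2 - 4*(9) y + (4*(10)*(9) - (8)^2)
       = y^3 + (-10) y^2 + (-36) y + (296).
Simplifying: h(y) = y^3 - 10*y^2 - 36*y + 296.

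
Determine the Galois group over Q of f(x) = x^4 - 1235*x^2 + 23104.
Gal(K/Q) = Z/2Z (cyclic of order 2)

f factors as (x^2 - 19)(x^2 - 1216), so the splitting field is K = Q(sqrt(19), sqrt(1216)). The squarefree part of 19 is 19 and the squarefree part of 1216 is also 19, so sqrt(19) and sqrt(1216) are both rational multiples of sqrt(19). Hence Q(sqrt(19)) = Q(sqrt(1216)) = Q(sqrt(19)), and the splitting field collapses to a single degree-2 extension with Galois group Z/2Z.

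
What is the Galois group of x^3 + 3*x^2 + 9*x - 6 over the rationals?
Gal(K/Q) = S_3 (symmetric group of order 6)

Compute the discriminant of x^3 + (3)*x^2 + (9)*x + (-6): Δ = -5427. Since Δ is not a rational square, the Galois group is not contained in A_3; it must be the full S_3 (irreducibility of the cubic rules out anything smaller).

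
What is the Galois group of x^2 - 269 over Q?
Gal(K/Q) = Z/2Z (cyclic of order 2)

x^2 - 269 is irreducible over Q since 269 is not a rational square. The splitting field Q(sqrt(269)) has degree 2 over Q, and its unique nontrivial automorphism is sqrt(269) ↦ -sqrt(269). Hence Gal(Q(sqrt(269))/Q) = Z/2Z.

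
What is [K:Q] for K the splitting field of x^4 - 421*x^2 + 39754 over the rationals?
[K:Q] = 4

f factors as (x^2 - 143)(x^2 - 278); the splitting field is K = Q(sqrt(143), sqrt(278)). Since 143, 278, and 39754 are all non-squares in Q, the three subfields Q(sqrt(143)), Q(sqrt(278)), Q(sqrt(39754)) are distinct degree-2 extensions, so [K:Q] = 4 (Klein four Galois group).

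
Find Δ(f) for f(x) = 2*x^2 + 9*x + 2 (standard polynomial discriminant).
Δ = 65

For a quadratic a x^2 + b x + c the discriminant is Δ = b^2 - 4ac = (9)^2 - 4*(2)*(2) = 81 - (16) = 65.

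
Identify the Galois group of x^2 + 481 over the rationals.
Gal(K/Q) = Z/2Z (cyclic of order 2)

x^2 + 481 is irreducible over Q since -481 is not a rational square. The splitting field Q(sqrt(-481)) has degree 2 over Q, and its unique nontrivial automorphism is sqrt(-481) ↦ -sqrt(-481). Hence Gal(Q(sqrt(-481))/Q) = Z/2Z.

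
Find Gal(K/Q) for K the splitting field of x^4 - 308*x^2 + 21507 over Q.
Gal(K/Q) = V_4 (Klein four-group, Z/2Z × Z/2Z)

f factors as (x^2 - 201)(x^2 - 107), so the splitting field is K = Q(sqrt(201), sqrt(107)). The elements 201, 107, 21507 are all non-squares in Q, so sqrt(201) and sqrt(107) generate independent quadratic extensions. Thus [K:Q] = 4 and Gal(K/Q) is generated by the two order-2 automorphisms sqrt(201) ↦ -sqrt(201) and sqrt(107) ↦ -sqrt(107), giving V_4.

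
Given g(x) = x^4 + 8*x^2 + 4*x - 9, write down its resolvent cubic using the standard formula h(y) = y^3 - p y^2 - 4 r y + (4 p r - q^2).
h(y) = y^3 - 8*y^2 + 36*y - 304

Identify coefficients: p = 8, q = 4, r = -9.
Plug into h(y) = y^3 - p y^2 - 4 r y + (4 p r - q^2):
  h(y) = y^3 - (8) y^2 - 4*(-9) y + (4*(8)*(-9) - (4)^2)
       = y^3 + (-8) y^2 + (36) y + (-304).
Simplifying: h(y) = y^3 - 8*y^2 + 36*y - 304.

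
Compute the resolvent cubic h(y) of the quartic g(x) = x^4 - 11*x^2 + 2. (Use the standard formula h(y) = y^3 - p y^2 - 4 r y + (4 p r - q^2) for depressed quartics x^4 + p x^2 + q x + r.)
h(y) = y^3 + 11*y^2 - 8*y - 88

Identify coefficients: p = -11, q = 0, r = 2.
Plug into h(y) = y^3 - p y^2 - 4 r y + (4 p r - q^2):
  h(y) = y^3 - (-11) y^2 - 4*(2) y + (4*(-11)*(2) - (0)^2)
       = y^3 + (11) y^2 + (-8) y + (-88).
Simplifying: h(y) = y^3 + 11*y^2 - 8*y - 88.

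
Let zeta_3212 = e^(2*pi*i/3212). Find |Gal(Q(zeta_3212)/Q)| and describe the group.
|Gal(Q(zeta_3212)/Q)| = phi(3212) = 1440; group ≅ (Z/3212Z)^* ≅ Z/2Z × Z/10Z × Z/72Z

The n-th cyclotomic polynomial Φ_3212(x) is the minimal polynomial of zeta_3212 over Q and has degree phi(3212) = 1440. So Q(zeta_3212) is a degree-1440 Galois extension with Galois group (Z/3212Z)^*. By CRT, (Z/3212Z)^* ≅ (Z/4Z)^* × (Z/11Z)^* × (Z/73Z)^*. Each prime-power unit group is (Z/4Z)^* ≅ Z/2Z; (Z/11Z)^* ≅ Z/10Z; (Z/73Z)^* ≅ Z/72Z. Hence Gal(Q(zeta_3212)/Q) ≅ Z/2Z × Z/10Z × Z/72Z.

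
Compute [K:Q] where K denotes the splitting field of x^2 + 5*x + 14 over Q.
[K:Q] = 2

The discriminant of x^2 + (5)*x + (14) is b^2 - 4c = 25 - (56) = -31. Since -31 is not a perfect square in Q, the polynomial is irreducible over Q. Its two roots generate a degree-2 extension, so [K:Q] = 2.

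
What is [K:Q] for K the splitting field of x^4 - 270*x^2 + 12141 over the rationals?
[K:Q] = 4

f factors as (x^2 - 57)(x^2 - 213); the splitting field is K = Q(sqrt(57), sqrt(213)). Since 57, 213, and 12141 are all non-squares in Q, the three subfields Q(sqrt(57)), Q(sqrt(213)), Q(sqrt(12141)) are distinct degree-2 extensions, so [K:Q] = 4 (Klein four Galois group).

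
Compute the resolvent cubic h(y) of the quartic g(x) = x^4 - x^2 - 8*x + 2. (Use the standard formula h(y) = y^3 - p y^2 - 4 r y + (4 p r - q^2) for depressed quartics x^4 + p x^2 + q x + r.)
h(y) = y^3 + y^2 - 8*y - 72

Identify coefficients: p = -1, q = -8, r = 2.
Plug into h(y) = y^3 - p y^2 - 4 r y + (4 p r - q^2):
  h(y) = y^3 - (-1) y^2 - 4*(2) y + (4*(-1)*(2) - (-8)^2)
       = y^3 + (1) y^2 + (-8) y + (-72).
Simplifying: h(y) = y^3 + y^2 - 8*y - 72.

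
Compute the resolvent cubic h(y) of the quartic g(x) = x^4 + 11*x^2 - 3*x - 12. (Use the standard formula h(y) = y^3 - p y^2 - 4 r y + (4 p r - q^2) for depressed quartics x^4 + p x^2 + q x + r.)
h(y) = y^3 - 11*y^2 + 48*y - 537

Identify coefficients: p = 11, q = -3, r = -12.
Plug into h(y) = y^3 - p y^2 - 4 r y + (4 p r - q^2):
  h(y) = y^3 - (11) y^2 - 4*(-12) y + (4*(11)*(-12) - (-3)^2)
       = y^3 + (-11) y^2 + (48) y + (-537).
Simplifying: h(y) = y^3 - 11*y^2 + 48*y - 537.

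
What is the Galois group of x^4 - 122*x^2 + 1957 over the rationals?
Gal(K/Q) = V_4 (Klein four-group, Z/2Z × Z/2Z)

f factors as (x^2 - 19)(x^2 - 103), so the splitting field is K = Q(sqrt(19), sqrt(103)). The elements 19, 103, 1957 are all non-squares in Q, so sqrt(19) and sqrt(103) generate independent quadratic extensions. Thus [K:Q] = 4 and Gal(K/Q) is generated by the two order-2 automorphisms sqrt(19) ↦ -sqrt(19) and sqrt(103) ↦ -sqrt(103), giving V_4.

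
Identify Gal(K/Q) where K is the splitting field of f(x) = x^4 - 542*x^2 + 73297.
Gal(K/Q) = V_4 (Klein four-group, Z/2Z × Z/2Z)

f factors as (x^2 - 283)(x^2 - 259), so the splitting field is K = Q(sqrt(283), sqrt(259)). The elements 283, 259, 73297 are all non-squares in Q, so sqrt(283) and sqrt(259) generate independent quadratic extensions. Thus [K:Q] = 4 and Gal(K/Q) is generated by the two order-2 automorphisms sqrt(283) ↦ -sqrt(283) and sqrt(259) ↦ -sqrt(259), giving V_4.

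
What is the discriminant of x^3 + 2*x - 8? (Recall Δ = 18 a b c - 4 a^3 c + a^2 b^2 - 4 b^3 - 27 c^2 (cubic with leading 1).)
Δ = -1760

For x^3 + a x^2 + b x + c the discriminant is Δ = 18 a b c - 4 a^3 c + a^2 b^2 - 4 b^3 - 27 c^2.
Plug a = 0, b = 2, c = -8:
  18*(0)*(2)*(-8) - 4*(0)^3*(-8) + (0)^2*(2)^2 - 4*(2)^3 - 27*(-8)^2
  = 0 + (0) + 0 + (-32) + (-1728)
  = -1760.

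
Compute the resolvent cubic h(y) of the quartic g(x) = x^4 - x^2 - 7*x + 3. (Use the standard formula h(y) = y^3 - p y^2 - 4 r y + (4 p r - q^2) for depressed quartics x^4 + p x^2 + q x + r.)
h(y) = y^3 + y^2 - 12*y - 61

Identify coefficients: p = -1, q = -7, r = 3.
Plug into h(y) = y^3 - p y^2 - 4 r y + (4 p r - q^2):
  h(y) = y^3 - (-1) y^2 - 4*(3) y + (4*(-1)*(3) - (-7)^2)
       = y^3 + (1) y^2 + (-12) y + (-61).
Simplifying: h(y) = y^3 + y^2 - 12*y - 61.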